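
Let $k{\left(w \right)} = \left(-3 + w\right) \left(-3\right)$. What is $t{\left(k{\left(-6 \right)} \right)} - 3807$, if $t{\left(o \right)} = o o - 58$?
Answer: $-3136$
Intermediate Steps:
$k{\left(w \right)} = 9 - 3 w$
$t{\left(o \right)} = -58 + o^{2}$ ($t{\left(o \right)} = o^{2} - 58 = -58 + o^{2}$)
$t{\left(k{\left(-6 \right)} \right)} - 3807 = \left(-58 + \left(9 - -18\right)^{2}\right) - 3807 = \left(-58 + \left(9 + 18\right)^{2}\right) - 3807 = \left(-58 + 27^{2}\right) - 3807 = \left(-58 + 729\right) - 3807 = 671 - 3807 = -3136$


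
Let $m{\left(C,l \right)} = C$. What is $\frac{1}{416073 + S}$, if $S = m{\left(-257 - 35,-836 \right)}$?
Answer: $\frac{1}{415781} \approx 2.4051 \cdot 10^{-6}$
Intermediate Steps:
$S = -292$ ($S = -257 - 35 = -292$)
$\frac{1}{416073 + S} = \frac{1}{416073 - 292} = \frac{1}{415781}$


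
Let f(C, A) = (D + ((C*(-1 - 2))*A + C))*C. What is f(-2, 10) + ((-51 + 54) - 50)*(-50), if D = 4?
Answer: 2226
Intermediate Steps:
f(C, A) = C*(4 + C - 3*A*C) (f(C, A) = (4 + ((C*(-1 - 2))*A + C))*C = (4 + ((C*(-3))*A + C))*C = (4 + ((-3*C)*A + C))*C = (4 + (-3*A*C + C))*C = (4 + (C - 3*A*C))*C = (4 + C - 3*A*C)*C = C*(4 + C - 3*A*C))
f(-2, 10) + ((-51 + 54) - 50)*(-50) = -2*(4 - 2 - 3*10*(-2)) + ((-51 + 54) - 50)*(-50) = -2*(4 - 2 + 60) + (3 - 50)*(-50) = -2*62 - 47*(-50) = -124 + 2350 = 2226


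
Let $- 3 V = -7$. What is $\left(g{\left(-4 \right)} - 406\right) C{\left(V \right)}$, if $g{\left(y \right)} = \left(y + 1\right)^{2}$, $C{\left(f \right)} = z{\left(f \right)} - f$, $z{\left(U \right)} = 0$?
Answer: $\frac{2779}{3} \approx 926.33$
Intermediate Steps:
$V = \frac{7}{3}$ ($V = \left(- \frac{1}{3}\right) \left(-7\right) = \frac{7}{3} \approx 2.3333$)
$C{\left(f \right)} = - f$ ($C{\left(f \right)} = 0 - f = - f$)
$g{\left(y \right)} = \left(1 + y\right)^{2}$
$\left(g{\left(-4 \right)} - 406\right) C{\left(V \right)} = \left(\left(1 - 4\right)^{2} - 406\right) \left(\left(-1\right) \frac{7}{3}\right) = \left(\left(-3\right)^{2} - 406\right) \left(- \frac{7}{3}\right) = \left(9 - 406\right) \left(- \frac{7}{3}\right) = \left(-397\right) \left(- \frac{7}{3}\right) = \frac{2779}{3}$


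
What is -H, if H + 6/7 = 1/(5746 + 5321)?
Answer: 1355/1581 ≈ 0.85705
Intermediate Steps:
H = -1355/1581 (H = -6/7 + 1/(5746 + 5321) = -6/7 + 1/11067 = -1355/1581 ≈ -0.85705)
-H = -1*(-1355/1581) = 1355/1581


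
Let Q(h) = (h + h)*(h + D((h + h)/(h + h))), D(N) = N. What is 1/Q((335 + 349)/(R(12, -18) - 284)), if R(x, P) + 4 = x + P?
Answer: 2401/14820 ≈ 0.16201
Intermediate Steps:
R(x, P) = -4 + P + x (R(x, P) = -4 + (x + P) = -4 + (P + x) = -4 + P + x)
Q(h) = 2*h*(1 + h) (Q(h) = (h + h)*(h + (h + h)/(h + h)) = (2*h)*(h + (2*h)/((2*h))) = (2*h)*(h + (2*h)*(1/(2*h))) = (2*h)*(h + 1) = (2*h)*(1 + h) = 2*h*(1 + h))
1/Q((335 + 349)/(R(12, -18) - 284)) = 1/(2*((335 + 349)/((-4 - 18 + 12) - 284))*(1 + (335 + 349)/((-4 - 18 + 12) - 284))) = 1/(2*(684/(-10 - 284))*(1 + 684/(-10 - 284))) = 1/(2*(684/(-294))*(1 + 684/(-294))) = 1/(2*(684*(-1/294))*(1 + 684*(-1/294))) = 1/(2*(-114/49)*(1 - 114/49)) = 1/(2*(-114/49)*(-65/49)) = 1/(14820/2401) = 2401/14820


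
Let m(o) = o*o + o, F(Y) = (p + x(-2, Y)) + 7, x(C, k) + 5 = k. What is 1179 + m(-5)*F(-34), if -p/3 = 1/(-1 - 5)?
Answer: 549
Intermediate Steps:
x(C, k) = -5 + k
p = 1/2 (p = -3/(-1 - 5) = -3/(-6) = -3*(-1/6) = 1/2 ≈ 0.50000)
F(Y) = 5/2 + Y (F(Y) = (1/2 + (-5 + Y)) + 7 = (-9/2 + Y) + 7 = 5/2 + Y)
m(o) = o + o**2 (m(o) = o**2 + o = o + o**2)
1179 + m(-5)*F(-34) = 1179 + (-5*(1 - 5))*(5/2 - 34) = 1179 - 5*(-4)*(-63/2) = 1179 + 20*(-63/2) = 1179 - 630 = 549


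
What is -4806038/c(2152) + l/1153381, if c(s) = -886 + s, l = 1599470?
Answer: -2770583992729/730090173 ≈ -3794.9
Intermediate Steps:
-4806038/c(2152) + l/1153381 = -4806038/(-886 + 2152) + 1599470/1153381 = -4806038/1266 + 1599470*(1/1153381) = -4806038*1/1266 + 1599470/1153381 = -2403019/633 + 1599470/1153381 = -2770583992729/730090173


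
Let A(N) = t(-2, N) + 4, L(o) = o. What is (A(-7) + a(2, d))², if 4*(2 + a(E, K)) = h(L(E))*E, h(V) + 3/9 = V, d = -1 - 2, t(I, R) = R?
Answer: 625/36 ≈ 17.361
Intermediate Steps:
A(N) = 4 + N (A(N) = N + 4 = 4 + N)
d = -3
h(V) = -⅓ + V
a(E, K) = -2 + E*(-⅓ + E)/4 (a(E, K) = -2 + ((-⅓ + E)*E)/4 = -2 + (E*(-⅓ + E))/4 = -2 + E*(-⅓ + E)/4)
(A(-7) + a(2, d))² = ((4 - 7) + (-2 + (1/12)*2*(-1 + 3*2)))² = (-3 + (-2 + (1/12)*2*(-1 + 6)))² = (-3 + (-2 + (1/12)*2*5))² = (-3 + (-2 + ⅚))² = (-3 - 7/6)² = (-25/6)² = 625/36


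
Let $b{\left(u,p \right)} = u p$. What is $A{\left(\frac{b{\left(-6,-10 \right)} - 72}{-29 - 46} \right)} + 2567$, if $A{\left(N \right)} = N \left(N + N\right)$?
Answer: $\frac{1604407}{625} \approx 2567.1$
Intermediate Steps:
$b{\left(u,p \right)} = p u$
$A{\left(N \right)} = 2 N^{2}$ ($A{\left(N \right)} = N 2 N = 2 N^{2}$)
$A{\left(\frac{b{\left(-6,-10 \right)} - 72}{-29 - 46} \right)} + 2567 = 2 \left(\frac{\left(-10\right) \left(-6\right) - 72}{-29 - 46}\right)^{2} + 2567 = 2 \left(\frac{60 - 72}{-75}\right)^{2} + 2567 = 2 \left(\left(-12\right) \left(- \frac{1}{75}\right)\right)^{2} + 2567 = 2 \left(\frac{4}{25}\right)^{2} + 2567 = 2 \cdot \frac{16}{625} + 2567 = \frac{32}{625} + 2567 = \frac{1604407}{625}$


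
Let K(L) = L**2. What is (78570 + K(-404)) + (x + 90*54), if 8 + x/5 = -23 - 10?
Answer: 246441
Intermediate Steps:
x = -205 (x = -40 + 5*(-23 - 10) = -40 + 5*(-33) = -40 - 165 = -205)
(78570 + K(-404)) + (x + 90*54) = (78570 + (-404)**2) + (-205 + 90*54) = (78570 + 163216) + (-205 + 4860) = 241786 + 4655 = 246441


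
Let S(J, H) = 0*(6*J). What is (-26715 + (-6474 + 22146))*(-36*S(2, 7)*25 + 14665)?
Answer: -161945595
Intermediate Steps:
S(J, H) = 0
(-26715 + (-6474 + 22146))*(-36*S(2, 7)*25 + 14665) = (-26715 + (-6474 + 22146))*(-36*0*25 + 14665) = (-26715 + 15672)*(0*25 + 14665) = -11043*(0 + 14665) = -11043*14665 = -161945595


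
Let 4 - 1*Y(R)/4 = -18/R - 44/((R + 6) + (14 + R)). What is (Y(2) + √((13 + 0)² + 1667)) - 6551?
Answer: -19475/3 + 6*√51 ≈ -6448.8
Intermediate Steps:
Y(R) = 16 + 72/R + 176/(20 + 2*R) (Y(R) = 16 - 4*(-18/R - 44/((R + 6) + (14 + R))) = 16 - 4*(-18/R - 44/((6 + R) + (14 + R))) = 16 - 4*(-18/R - 44/(20 + 2*R)) = 16 - 4*(-44/(20 + 2*R) - 18/R) = 16 + (72/R + 176/(20 + 2*R)) = 16 + 72/R + 176/(20 + 2*R))
(Y(2) + √((13 + 0)² + 1667)) - 6551 = (16*(45 + 2² + 20*2)/(2*(10 + 2)) + √((13 + 0)² + 1667)) - 6551 = (16*(½)*(45 + 4 + 40)/12 + √(13² + 1667)) - 6551 = (16*(½)*(1/12)*89 + √(169 + 1667)) - 6551 = (178/3 + √1836) - 6551 = (178/3 + 6*√51) - 6551 = -19475/3 + 6*√51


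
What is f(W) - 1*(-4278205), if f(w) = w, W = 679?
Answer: 4278884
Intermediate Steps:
f(W) - 1*(-4278205) = 679 - 1*(-4278205) = 679 + 4278205 = 4278884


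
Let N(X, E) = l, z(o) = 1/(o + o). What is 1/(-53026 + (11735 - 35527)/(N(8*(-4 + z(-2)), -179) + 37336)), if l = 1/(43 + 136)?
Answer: -6683145/354384705538 ≈ -1.8858e-5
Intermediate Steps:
l = 1/179 ≈ 0.0055866
z(o) = 1/(2*o)
N(X, E) = 1/179
1/(-53026 + (11735 - 35527)/(N(8*(-4 + z(-2)), -179) + 37336)) = 1/(-53026 + (11735 - 35527)/(1/179 + 37336)) = 1/(-53026 - 23792/6683145/179) = 1/(-53026 - 23792*179/6683145) = 1/(-53026 - 4258768/6683145) = 1/(-354384705538/6683145) = -6683145/354384705538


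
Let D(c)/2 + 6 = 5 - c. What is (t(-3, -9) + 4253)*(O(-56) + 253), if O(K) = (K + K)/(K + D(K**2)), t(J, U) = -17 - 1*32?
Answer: 3366567404/3165 ≈ 1.0637e+6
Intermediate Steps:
D(c) = -2 - 2*c (D(c) = -12 + 2*(5 - c) = -12 + (10 - 2*c) = -2 - 2*c)
t(J, U) = -49 (t(J, U) = -17 - 32 = -49)
O(K) = 2*K/(-2 + K - 2*K**2) (O(K) = (K + K)/(K + (-2 - 2*K**2)) = (2*K)/(-2 + K - 2*K**2) = 2*K/(-2 + K - 2*K**2))
(t(-3, -9) + 4253)*(O(-56) + 253) = (-49 + 4253)*(-2*(-56)/(2 - 1*(-56) + 2*(-56)**2) + 253) = 4204*(-2*(-56)/(2 + 56 + 2*3136) + 253) = 4204*(-2*(-56)/(2 + 56 + 6272) + 253) = 4204*(-2*(-56)/6330 + 253) = 4204*(-2*(-56)*1/6330 + 253) = 4204*(56/3165 + 253) = 4204*(800801/3165) = 3366567404/3165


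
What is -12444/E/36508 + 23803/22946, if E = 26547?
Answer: 1922421286867/1853229628558 ≈ 1.0373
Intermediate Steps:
-12444/E/36508 + 23803/22946 = -12444/26547/36508 + 23803/22946 = -12444*1/26547*(1/36508) + 23803*(1/22946) = -4148/8849*1/36508 + 23803/22946 = -1037/80764823 + 23803/22946 = 1922421286867/1853229628558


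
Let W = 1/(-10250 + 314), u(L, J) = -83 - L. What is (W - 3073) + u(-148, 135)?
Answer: -29887489/9936 ≈ -3008.0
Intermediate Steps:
W = -1/9936 (W = 1/(-9936) = -1/9936 ≈ -0.00010064)
(W - 3073) + u(-148, 135) = (-1/9936 - 3073) + (-83 - 1*(-148)) = -30533329/9936 + (-83 + 148) = -30533329/9936 + 65 = -29887489/9936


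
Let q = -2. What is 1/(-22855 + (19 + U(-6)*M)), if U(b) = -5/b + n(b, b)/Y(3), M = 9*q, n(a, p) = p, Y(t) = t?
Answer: -1/22815 ≈ -4.3831e-5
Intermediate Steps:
M = -18 (M = 9*(-2) = -18)
U(b) = -5/b + b/3
1/(-22855 + (19 + U(-6)*M)) = 1/(-22855 + (19 + (-5/(-6) + (⅓)*(-6))*(-18))) = 1/(-22855 + (19 + (-5*(-⅙) - 2)*(-18))) = 1/(-22855 + (19 + (⅚ - 2)*(-18))) = 1/(-22855 + (19 - 7/6*(-18))) = 1/(-22855 + (19 + 21)) = 1/(-22855 + 40) = 1/(-22815) = -1/22815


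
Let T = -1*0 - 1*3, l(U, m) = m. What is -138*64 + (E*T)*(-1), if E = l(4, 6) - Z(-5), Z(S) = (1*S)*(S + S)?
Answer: -8964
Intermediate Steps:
Z(S) = 2*S**2 (Z(S) = S*(2*S) = 2*S**2)
E = -44 (E = 6 - 2*(-5)**2 = 6 - 2*25 = 6 - 1*50 = 6 - 50 = -44)
T = -3 (T = 0 - 3 = -3)
-138*64 + (E*T)*(-1) = -138*64 - 44*(-3)*(-1) = -8832 + 132*(-1) = -8832 - 132 = -8964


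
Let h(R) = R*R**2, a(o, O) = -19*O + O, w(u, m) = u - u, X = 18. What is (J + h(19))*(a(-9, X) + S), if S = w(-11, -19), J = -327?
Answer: -2116368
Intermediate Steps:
w(u, m) = 0
a(o, O) = -18*O
S = 0
h(R) = R**3
(J + h(19))*(a(-9, X) + S) = (-327 + 19**3)*(-18*18 + 0) = (-327 + 6859)*(-324 + 0) = 6532*(-324) = -2116368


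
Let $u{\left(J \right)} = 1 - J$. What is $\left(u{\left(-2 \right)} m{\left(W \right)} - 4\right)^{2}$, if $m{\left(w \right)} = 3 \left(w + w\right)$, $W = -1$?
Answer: $484$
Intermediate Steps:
$m{\left(w \right)} = 6 w$ ($m{\left(w \right)} = 3 \cdot 2 w = 6 w$)
$\left(u{\left(-2 \right)} m{\left(W \right)} - 4\right)^{2} = \left(\left(1 - -2\right) 6 \left(-1\right) - 4\right)^{2} = \left(\left(1 + 2\right) \left(-6\right) - 4\right)^{2} = \left(3 \left(-6\right) - 4\right)^{2} = \left(-18 - 4\right)^{2} = \left(-22\right)^{2} = 484$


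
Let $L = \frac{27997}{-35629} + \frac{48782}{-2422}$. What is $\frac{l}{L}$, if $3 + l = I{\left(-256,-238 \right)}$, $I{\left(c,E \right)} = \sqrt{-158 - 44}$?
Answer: $\frac{43146719}{300977102} - \frac{43146719 i \sqrt{202}}{902931306} \approx 0.14336 - 0.67915 i$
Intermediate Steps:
$I{\left(c,E \right)} = i \sqrt{202}$ ($I{\left(c,E \right)} = \sqrt{-202} = i \sqrt{202}$)
$l = -3 + i \sqrt{202} \approx -3.0 + 14.213 i$
$L = - \frac{902931306}{43146719}$ ($L = 27997 \left(- \frac{1}{35629}\right) + 48782 \left(- \frac{1}{2422}\right) = - \frac{27997}{35629} - \frac{24391}{1211} = - \frac{902931306}{43146719} \approx -20.927$)
$\frac{l}{L} = \frac{-3 + i \sqrt{202}}{- \frac{902931306}{43146719}} = \left(-3 + i \sqrt{202}\right) \left(- \frac{43146719}{902931306}\right) = \frac{43146719}{300977102} - \frac{43146719 i \sqrt{202}}{902931306}$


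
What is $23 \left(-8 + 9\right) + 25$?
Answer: $48$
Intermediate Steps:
$23 \left(-8 + 9\right) + 25 = 23 \cdot 1 + 25 = 23 + 25 = 48$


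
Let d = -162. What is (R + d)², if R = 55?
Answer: 11449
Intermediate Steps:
(R + d)² = (55 - 162)² = (-107)² = 11449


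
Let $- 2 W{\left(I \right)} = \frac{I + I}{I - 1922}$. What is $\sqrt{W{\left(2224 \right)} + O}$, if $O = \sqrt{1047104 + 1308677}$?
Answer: $\frac{\sqrt{-167912 + 22801 \sqrt{2355781}}}{151} \approx 39.083$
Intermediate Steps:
$W{\left(I \right)} = - \frac{I}{-1922 + I}$ ($W{\left(I \right)} = - \frac{\left(I + I\right) \frac{1}{I - 1922}}{2} = - \frac{2 I \frac{1}{-1922 + I}}{2} = - \frac{I}{-1922 + I}$)
$O = \sqrt{2355781} \approx 1534.9$
$\sqrt{W{\left(2224 \right)} + O} = \sqrt{\left(-1\right) 2224 \frac{1}{-1922 + 2224} + \sqrt{2355781}} = \sqrt{\left(-1\right) 2224 \cdot \frac{1}{302} + \sqrt{2355781}} = \sqrt{- \frac{1112}{151} + \sqrt{2355781}}$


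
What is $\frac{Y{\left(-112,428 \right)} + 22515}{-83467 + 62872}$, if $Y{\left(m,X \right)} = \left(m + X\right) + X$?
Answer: $- \frac{7753}{6865} \approx -1.1294$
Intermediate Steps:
$Y{\left(m,X \right)} = m + 2 X$ ($Y{\left(m,X \right)} = \left(X + m\right) + X = m + 2 X$)
$\frac{Y{\left(-112,428 \right)} + 22515}{-83467 + 62872} = \frac{\left(-112 + 2 \cdot 428\right) + 22515}{-83467 + 62872} = \frac{\left(-112 + 856\right) + 22515}{-20595} = \left(744 + 22515\right) \left(- \frac{1}{20595}\right) = 23259 \left(- \frac{1}{20595}\right) = - \frac{7753}{6865}$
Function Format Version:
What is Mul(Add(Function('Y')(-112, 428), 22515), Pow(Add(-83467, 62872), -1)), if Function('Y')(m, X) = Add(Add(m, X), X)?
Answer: Rational(-7753, 6865) ≈ -1.1294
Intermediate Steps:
Function('Y')(m, X) = Add(m, Mul(2, X)) (Function('Y')(m, X) = Add(Add(X, m), X) = Add(m, Mul(2, X)))
Mul(Add(Function('Y')(-112, 428), 22515), Pow(Add(-83467, 62872), -1)) = Mul(Add(Add(-112, Mul(2, 428)), 22515), Pow(Add(-83467, 62872), -1)) = Mul(Add(Add(-112, 856), 22515), Pow(-20595, -1)) = Mul(Add(744, 22515), Rational(-1, 20595)) = Mul(23259, Rational(-1, 20595)) = Rational(-7753, 6865)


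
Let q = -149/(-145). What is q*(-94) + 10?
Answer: -12556/145 ≈ -86.593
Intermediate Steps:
q = 149/145 (q = -149*(-1/145) = 149/145 ≈ 1.0276)
q*(-94) + 10 = (149/145)*(-94) + 10 = -14006/145 + 10 = -12556/145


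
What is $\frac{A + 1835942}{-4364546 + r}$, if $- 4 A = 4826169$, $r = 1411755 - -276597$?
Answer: $- \frac{2517599}{10704776} \approx -0.23518$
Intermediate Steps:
$r = 1688352$ ($r = 1411755 + 276597 = 1688352$)
$A = - \frac{4826169}{4}$ ($A = \left(- \frac{1}{4}\right) 4826169 = - \frac{4826169}{4} \approx -1.2065 \cdot 10^{6}$)
$\frac{A + 1835942}{-4364546 + r} = \frac{- \frac{4826169}{4} + 1835942}{-4364546 + 1688352} = \frac{2517599}{4 \left(-2676194\right)} = \frac{2517599}{4} \left(- \frac{1}{2676194}\right) = - \frac{2517599}{10704776}$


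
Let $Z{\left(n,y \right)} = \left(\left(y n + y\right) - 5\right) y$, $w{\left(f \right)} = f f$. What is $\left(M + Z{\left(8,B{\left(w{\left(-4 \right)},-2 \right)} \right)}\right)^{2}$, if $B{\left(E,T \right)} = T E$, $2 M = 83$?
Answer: $\frac{354757225}{4} \approx 8.8689 \cdot 10^{7}$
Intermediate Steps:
$M = \frac{83}{2}$ ($M = \frac{1}{2} \cdot 83 = \frac{83}{2} \approx 41.5$)
$w{\left(f \right)} = f^{2}$
$B{\left(E,T \right)} = E T$
$Z{\left(n,y \right)} = y \left(-5 + y + n y\right)$ ($Z{\left(n,y \right)} = \left(\left(n y + y\right) - 5\right) y = \left(\left(y + n y\right) - 5\right) y = \left(-5 + y + n y\right) y = y \left(-5 + y + n y\right)$)
$\left(M + Z{\left(8,B{\left(w{\left(-4 \right)},-2 \right)} \right)}\right)^{2} = \left(\frac{83}{2} + \left(-4\right)^{2} \left(-2\right) \left(-5 + \left(-4\right)^{2} \left(-2\right) + 8 \left(-4\right)^{2} \left(-2\right)\right)\right)^{2} = \left(\frac{83}{2} + 16 \left(-2\right) \left(-5 + 16 \left(-2\right) + 8 \cdot 16 \left(-2\right)\right)\right)^{2} = \left(\frac{83}{2} - 32 \left(-5 - 32 + 8 \left(-32\right)\right)\right)^{2} = \left(\frac{83}{2} - 32 \left(-5 - 32 - 256\right)\right)^{2} = \left(\frac{83}{2} - -9376\right)^{2} = \left(\frac{83}{2} + 9376\right)^{2} = \left(\frac{18835}{2}\right)^{2} = \frac{354757225}{4}$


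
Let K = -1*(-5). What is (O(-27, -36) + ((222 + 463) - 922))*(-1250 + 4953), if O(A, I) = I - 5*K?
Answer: -1103494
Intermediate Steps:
K = 5
O(A, I) = -25 + I (O(A, I) = I - 5*5 = I - 25 = -25 + I)
(O(-27, -36) + ((222 + 463) - 922))*(-1250 + 4953) = ((-25 - 36) + ((222 + 463) - 922))*(-1250 + 4953) = (-61 + (685 - 922))*3703 = (-61 - 237)*3703 = -298*3703 = -1103494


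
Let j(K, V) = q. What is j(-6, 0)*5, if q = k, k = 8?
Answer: 40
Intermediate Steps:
q = 8
j(K, V) = 8
j(-6, 0)*5 = 8*5 = 40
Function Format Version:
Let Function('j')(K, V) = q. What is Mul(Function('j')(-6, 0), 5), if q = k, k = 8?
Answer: 40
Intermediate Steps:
q = 8
Function('j')(K, V) = 8
Mul(Function('j')(-6, 0), 5) = Mul(8, 5) = 40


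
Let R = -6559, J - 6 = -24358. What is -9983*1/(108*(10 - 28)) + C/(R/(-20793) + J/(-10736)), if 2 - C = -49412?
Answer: 1340610266629453/70077380040 ≈ 19130.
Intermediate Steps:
J = -24352 (J = 6 - 24358 = -24352)
C = 49414 (C = 2 - 1*(-49412) = 2 + 49412 = 49414)
-9983*1/(108*(10 - 28)) + C/(R/(-20793) + J/(-10736)) = -9983*1/(108*(10 - 28)) + 49414/(-6559/(-20793) - 24352/(-10736)) = -9983/((-18*108)) + 49414/(-6559*(-1/20793) - 24352*(-1/10736)) = -9983/(-1944) + 49414/(6559/20793 + 1522/671) = -9983*(-1/1944) + 49414/(36048035/13952103) = 9983/1944 + 49414*(13952103/36048035) = 9983/1944 + 689429217642/36048035 = 1340610266629453/70077380040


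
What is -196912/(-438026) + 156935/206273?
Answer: 54679619643/45176468549 ≈ 1.2104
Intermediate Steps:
-196912/(-438026) + 156935/206273 = -196912*(-1/438026) + 156935*(1/206273) = 98456/219013 + 156935/206273 = 54679619643/45176468549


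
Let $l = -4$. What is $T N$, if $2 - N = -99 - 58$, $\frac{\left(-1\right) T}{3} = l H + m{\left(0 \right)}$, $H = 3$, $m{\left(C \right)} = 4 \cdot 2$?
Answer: $1908$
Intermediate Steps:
$m{\left(C \right)} = 8$
$T = 12$ ($T = - 3 \left(\left(-4\right) 3 + 8\right) = - 3 \left(-12 + 8\right) = \left(-3\right) \left(-4\right) = 12$)
$N = 159$ ($N = 2 - \left(-99 - 58\right) = 2 - -157 = 2 + 157 = 159$)
$T N = 12 \cdot 159 = 1908$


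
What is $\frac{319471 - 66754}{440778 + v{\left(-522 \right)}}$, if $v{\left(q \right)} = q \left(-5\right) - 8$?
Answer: $\frac{252717}{443380} \approx 0.56998$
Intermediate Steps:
$v{\left(q \right)} = -8 - 5 q$ ($v{\left(q \right)} = - 5 q - 8 = -8 - 5 q$)
$\frac{319471 - 66754}{440778 + v{\left(-522 \right)}} = \frac{319471 - 66754}{440778 - -2602} = \frac{252717}{440778 + \left(-8 + 2610\right)} = \frac{252717}{440778 + 2602} = \frac{252717}{443380}$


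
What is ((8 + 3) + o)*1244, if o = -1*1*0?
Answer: 13684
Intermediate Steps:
o = 0 (o = -1*0 = 0)
((8 + 3) + o)*1244 = ((8 + 3) + 0)*1244 = (11 + 0)*1244 = 11*1244 = 13684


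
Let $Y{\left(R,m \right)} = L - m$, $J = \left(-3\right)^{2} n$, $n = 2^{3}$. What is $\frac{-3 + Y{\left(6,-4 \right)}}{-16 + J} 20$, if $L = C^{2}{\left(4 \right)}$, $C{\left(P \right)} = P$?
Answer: $\frac{85}{14} \approx 6.0714$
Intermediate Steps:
$n = 8$
$L = 16$ ($L = 4^{2} = 16$)
$J = 72$ ($J = \left(-3\right)^{2} \cdot 8 = 9 \cdot 8 = 72$)
$Y{\left(R,m \right)} = 16 - m$
$\frac{-3 + Y{\left(6,-4 \right)}}{-16 + J} 20 = \frac{-3 + \left(16 - -4\right)}{-16 + 72} \cdot 20 = \frac{-3 + \left(16 + 4\right)}{56} \cdot 20 = \left(-3 + 20\right) \frac{1}{56} \cdot 20 = 17 \cdot \frac{1}{56} \cdot 20 = \frac{17}{56} \cdot 20 = \frac{85}{14}$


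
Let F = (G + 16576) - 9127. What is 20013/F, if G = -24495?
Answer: -6671/5682 ≈ -1.1741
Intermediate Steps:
F = -17046 (F = (-24495 + 16576) - 9127 = -7919 - 9127 = -17046)
20013/F = 20013/(-17046) = 20013*(-1/17046) = -6671/5682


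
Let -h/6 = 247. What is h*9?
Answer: -13338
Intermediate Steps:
h = -1482 (h = -6*247 = -1482)
h*9 = -1482*9 = -13338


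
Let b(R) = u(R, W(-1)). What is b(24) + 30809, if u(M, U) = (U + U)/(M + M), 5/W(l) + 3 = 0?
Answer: 2218243/72 ≈ 30809.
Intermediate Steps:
W(l) = -5/3 (W(l) = 5/(-3 + 0) = 5/(-3) = 5*(-1/3) = -5/3)
u(M, U) = U/M (u(M, U) = (2*U)/((2*M)) = (2*U)*(1/(2*M)) = U/M)
b(R) = -5/(3*R)
b(24) + 30809 = -5/3/24 + 30809 = -5/3*1/24 + 30809 = -5/72 + 30809 = 2218243/72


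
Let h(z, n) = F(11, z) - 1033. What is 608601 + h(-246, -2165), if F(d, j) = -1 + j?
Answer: 607321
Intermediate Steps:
h(z, n) = -1034 + z (h(z, n) = (-1 + z) - 1033 = -1034 + z)
608601 + h(-246, -2165) = 608601 + (-1034 - 246) = 608601 - 1280 = 607321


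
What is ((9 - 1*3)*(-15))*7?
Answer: -630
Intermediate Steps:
((9 - 1*3)*(-15))*7 = ((9 - 3)*(-15))*7 = (6*(-15))*7 = -90*7 = -630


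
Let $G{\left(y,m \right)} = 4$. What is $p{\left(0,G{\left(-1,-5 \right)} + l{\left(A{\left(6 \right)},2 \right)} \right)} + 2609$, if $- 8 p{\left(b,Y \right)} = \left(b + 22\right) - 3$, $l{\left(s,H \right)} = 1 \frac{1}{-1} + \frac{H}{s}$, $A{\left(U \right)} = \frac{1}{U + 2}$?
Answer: $\frac{20853}{8} \approx 2606.6$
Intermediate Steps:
$A{\left(U \right)} = \frac{1}{2 + U}$
$l{\left(s,H \right)} = -1 + \frac{H}{s}$ ($l{\left(s,H \right)} = 1 \left(-1\right) + \frac{H}{s} = -1 + \frac{H}{s}$)
$p{\left(b,Y \right)} = - \frac{19}{8} - \frac{b}{8}$ ($p{\left(b,Y \right)} = - \frac{\left(b + 22\right) - 3}{8} = - \frac{\left(22 + b\right) - 3}{8} = - \frac{19 + b}{8} = - \frac{19}{8} - \frac{b}{8}$)
$p{\left(0,G{\left(-1,-5 \right)} + l{\left(A{\left(6 \right)},2 \right)} \right)} + 2609 = \left(- \frac{19}{8} - 0\right) + 2609 = \left(- \frac{19}{8} + 0\right) + 2609 = - \frac{19}{8} + 2609 = \frac{20853}{8}$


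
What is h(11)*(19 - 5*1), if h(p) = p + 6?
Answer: 238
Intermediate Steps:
h(p) = 6 + p
h(11)*(19 - 5*1) = (6 + 11)*(19 - 5*1) = 17*(19 - 5) = 17*14 = 238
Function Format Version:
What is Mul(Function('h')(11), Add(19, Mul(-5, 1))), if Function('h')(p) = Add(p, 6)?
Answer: 238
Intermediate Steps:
Function('h')(p) = Add(6, p)
Mul(Function('h')(11), Add(19, Mul(-5, 1))) = Mul(Add(6, 11), Add(19, Mul(-5, 1))) = Mul(17, Add(19, -5)) = Mul(17, 14) = 238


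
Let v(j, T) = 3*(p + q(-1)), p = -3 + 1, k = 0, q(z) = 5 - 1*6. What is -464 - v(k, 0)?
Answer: -455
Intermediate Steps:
q(z) = -1 (q(z) = 5 - 6 = -1)
p = -2
v(j, T) = -9 (v(j, T) = 3*(-2 - 1) = 3*(-3) = -9)
-464 - v(k, 0) = -464 - 1*(-9) = -464 + 9 = -455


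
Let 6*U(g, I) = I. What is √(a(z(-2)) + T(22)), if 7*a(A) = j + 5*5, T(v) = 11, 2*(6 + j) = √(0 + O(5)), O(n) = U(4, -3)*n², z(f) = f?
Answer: √(2688 + 35*I*√2)/14 ≈ 3.7034 + 0.034095*I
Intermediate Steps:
U(g, I) = I/6
O(n) = -n²/2 (O(n) = ((⅙)*(-3))*n² = -n²/2)
j = -6 + 5*I*√2/4 (j = -6 + √(0 - ½*5²)/2 = -6 + √(0 - ½*25)/2 = -6 + √(0 - 25/2)/2 = -6 + √(-25/2)/2 = -6 + (5*I*√2/2)/2 = -6 + 5*I*√2/4 ≈ -6.0 + 1.7678*I)
a(A) = 19/7 + 5*I*√2/28 (a(A) = ((-6 + 5*I*√2/4) + 5*5)/7 = ((-6 + 5*I*√2/4) + 25)/7 = (19 + 5*I*√2/4)/7 = 19/7 + 5*I*√2/28)
√(a(z(-2)) + T(22)) = √((19/7 + 5*I*√2/28) + 11) = √(96/7 + 5*I*√2/28)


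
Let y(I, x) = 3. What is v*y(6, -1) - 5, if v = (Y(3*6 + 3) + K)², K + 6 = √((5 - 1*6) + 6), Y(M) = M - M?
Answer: 118 - 36*√5 ≈ 37.502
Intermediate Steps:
Y(M) = 0
K = -6 + √5 (K = -6 + √((5 - 1*6) + 6) = -6 + √((5 - 6) + 6) = -6 + √(-1 + 6) = -6 + √5 ≈ -3.7639)
v = (-6 + √5)² (v = (0 + (-6 + √5))² = (-6 + √5)² ≈ 14.167)
v*y(6, -1) - 5 = (6 - √5)²*3 - 5 = 3*(6 - √5)² - 5 = -5 + 3*(6 - √5)²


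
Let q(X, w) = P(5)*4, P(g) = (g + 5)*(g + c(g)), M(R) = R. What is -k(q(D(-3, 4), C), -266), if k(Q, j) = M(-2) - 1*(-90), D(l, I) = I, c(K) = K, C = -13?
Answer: -88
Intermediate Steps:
P(g) = 2*g*(5 + g) (P(g) = (g + 5)*(g + g) = (5 + g)*(2*g) = 2*g*(5 + g))
q(X, w) = 400 (q(X, w) = (2*5*(5 + 5))*4 = (2*5*10)*4 = 100*4 = 400)
k(Q, j) = 88 (k(Q, j) = -2 - 1*(-90) = -2 + 90 = 88)
-k(q(D(-3, 4), C), -266) = -1*88 = -88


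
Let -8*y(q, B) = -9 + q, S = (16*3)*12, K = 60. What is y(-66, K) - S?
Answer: -4533/8 ≈ -566.63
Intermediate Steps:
S = 576 (S = 48*12 = 576)
y(q, B) = 9/8 - q/8 (y(q, B) = -(-9 + q)/8 = 9/8 - q/8)
y(-66, K) - S = (9/8 - ⅛*(-66)) - 1*576 = (9/8 + 33/4) - 576 = 75/8 - 576 = -4533/8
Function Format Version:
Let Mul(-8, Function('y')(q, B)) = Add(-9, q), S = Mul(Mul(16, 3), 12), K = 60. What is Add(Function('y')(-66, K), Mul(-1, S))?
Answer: Rational(-4533, 8) ≈ -566.63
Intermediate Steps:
S = 576 (S = Mul(48, 12) = 576)
Function('y')(q, B) = Add(Rational(9, 8), Mul(Rational(-1, 8), q)) (Function('y')(q, B) = Mul(Rational(-1, 8), Add(-9, q)) = Add(Rational(9, 8), Mul(Rational(-1, 8), q)))
Add(Function('y')(-66, K), Mul(-1, S)) = Add(Add(Rational(9, 8), Mul(Rational(-1, 8), -66)), Mul(-1, 576)) = Add(Add(Rational(9, 8), Rational(33, 4)), -576) = Add(Rational(75, 8), -576) = Rational(-4533, 8)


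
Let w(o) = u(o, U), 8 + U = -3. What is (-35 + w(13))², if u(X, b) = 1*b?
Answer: 2116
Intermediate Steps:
U = -11 (U = -8 - 3 = -11)
u(X, b) = b
w(o) = -11
(-35 + w(13))² = (-35 - 11)² = (-46)² = 2116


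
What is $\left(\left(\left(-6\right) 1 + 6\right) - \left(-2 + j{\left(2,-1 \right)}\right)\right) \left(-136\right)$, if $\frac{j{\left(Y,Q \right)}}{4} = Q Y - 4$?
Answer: $-3536$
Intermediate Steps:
$j{\left(Y,Q \right)} = -16 + 4 Q Y$ ($j{\left(Y,Q \right)} = 4 \left(Q Y - 4\right) = 4 \left(-4 + Q Y\right) = -16 + 4 Q Y$)
$\left(\left(\left(-6\right) 1 + 6\right) - \left(-2 + j{\left(2,-1 \right)}\right)\right) \left(-136\right) = \left(\left(\left(-6\right) 1 + 6\right) + \left(2 - \left(-16 + 4 \left(-1\right) 2\right)\right)\right) \left(-136\right) = \left(\left(-6 + 6\right) + \left(2 - \left(-16 - 8\right)\right)\right) \left(-136\right) = \left(0 + \left(2 - -24\right)\right) \left(-136\right) = \left(0 + \left(2 + 24\right)\right) \left(-136\right) = \left(0 + 26\right) \left(-136\right) = 26 \left(-136\right) = -3536$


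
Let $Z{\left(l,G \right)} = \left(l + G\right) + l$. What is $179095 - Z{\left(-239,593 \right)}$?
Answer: $178980$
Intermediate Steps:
$Z{\left(l,G \right)} = G + 2 l$ ($Z{\left(l,G \right)} = \left(G + l\right) + l = G + 2 l$)
$179095 - Z{\left(-239,593 \right)} = 179095 - \left(593 + 2 \left(-239\right)\right) = 179095 - \left(593 - 478\right) = 179095 - 115 = 178980$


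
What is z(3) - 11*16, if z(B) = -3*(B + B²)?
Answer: -212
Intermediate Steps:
z(B) = -3*B - 3*B²
z(3) - 11*16 = -3*3*(1 + 3) - 11*16 = -3*3*4 - 176 = -36 - 176 = -212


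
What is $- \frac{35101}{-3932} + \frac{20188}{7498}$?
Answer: $\frac{171283257}{14741068} \approx 11.619$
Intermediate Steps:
$- \frac{35101}{-3932} + \frac{20188}{7498} = \left(-35101\right) \left(- \frac{1}{3932}\right) + 20188 \cdot \frac{1}{7498} = \frac{35101}{3932} + \frac{10094}{3749} = \frac{171283257}{14741068}$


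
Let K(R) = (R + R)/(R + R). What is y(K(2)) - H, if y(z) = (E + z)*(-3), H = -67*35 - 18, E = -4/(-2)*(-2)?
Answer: 2372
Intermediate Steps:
E = -4 (E = -4*(-½)*(-2) = 2*(-2) = -4)
H = -2363 (H = -2345 - 18 = -2363)
K(R) = 1 (K(R) = (2*R)/((2*R)) = (2*R)*(1/(2*R)) = 1)
y(z) = 12 - 3*z (y(z) = (-4 + z)*(-3) = 12 - 3*z)
y(K(2)) - H = (12 - 3*1) - 1*(-2363) = (12 - 3) + 2363 = 9 + 2363 = 2372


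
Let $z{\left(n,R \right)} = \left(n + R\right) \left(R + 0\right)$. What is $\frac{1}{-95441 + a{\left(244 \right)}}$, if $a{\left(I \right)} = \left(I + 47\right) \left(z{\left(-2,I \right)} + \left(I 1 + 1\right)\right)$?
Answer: $\frac{1}{17158822} \approx 5.8279 \cdot 10^{-8}$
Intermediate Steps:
$z{\left(n,R \right)} = R \left(R + n\right)$ ($z{\left(n,R \right)} = \left(R + n\right) R = R \left(R + n\right)$)
$a{\left(I \right)} = \left(47 + I\right) \left(1 + I + I \left(-2 + I\right)\right)$ ($a{\left(I \right)} = \left(I + 47\right) \left(I \left(I - 2\right) + \left(I 1 + 1\right)\right) = \left(47 + I\right) \left(I \left(-2 + I\right) + \left(I + 1\right)\right) = \left(47 + I\right) \left(I \left(-2 + I\right) + \left(1 + I\right)\right) = \left(47 + I\right) \left(1 + I + I \left(-2 + I\right)\right)$)
$\frac{1}{-95441 + a{\left(244 \right)}} = \frac{1}{-95441 + \left(47 + 244^{3} - 11224 + 46 \cdot 244^{2}\right)} = \frac{1}{-95441 + \left(47 + 14526784 - 11224 + 46 \cdot 59536\right)} = \frac{1}{-95441 + \left(47 + 14526784 - 11224 + 2738656\right)} = \frac{1}{-95441 + 17254263} = \frac{1}{17158822}$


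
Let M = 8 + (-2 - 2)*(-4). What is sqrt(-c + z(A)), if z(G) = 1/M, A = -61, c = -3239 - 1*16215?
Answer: sqrt(2801382)/12 ≈ 139.48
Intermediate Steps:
c = -19454 (c = -3239 - 16215 = -19454)
M = 24 (M = 8 - 4*(-4) = 8 + 16 = 24)
z(G) = 1/24
sqrt(-c + z(A)) = sqrt(-1*(-19454) + 1/24) = sqrt(19454 + 1/24) = sqrt(466897/24) = sqrt(2801382)/12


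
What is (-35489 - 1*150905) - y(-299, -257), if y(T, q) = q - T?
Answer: -186436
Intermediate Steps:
(-35489 - 1*150905) - y(-299, -257) = (-35489 - 1*150905) - (-257 - 1*(-299)) = (-35489 - 150905) - (-257 + 299) = -186394 - 1*42 = -186394 - 42 = -186436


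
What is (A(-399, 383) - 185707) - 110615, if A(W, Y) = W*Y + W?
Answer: -449538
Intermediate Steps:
A(W, Y) = W + W*Y
(A(-399, 383) - 185707) - 110615 = (-399*(1 + 383) - 185707) - 110615 = (-399*384 - 185707) - 110615 = (-153216 - 185707) - 110615 = -338923 - 110615 = -449538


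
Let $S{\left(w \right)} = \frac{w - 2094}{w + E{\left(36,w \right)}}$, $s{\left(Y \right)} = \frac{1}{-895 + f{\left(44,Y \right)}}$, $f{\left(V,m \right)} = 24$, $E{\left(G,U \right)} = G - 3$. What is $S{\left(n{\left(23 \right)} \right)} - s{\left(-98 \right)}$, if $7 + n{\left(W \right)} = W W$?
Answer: $- \frac{456219}{161135} \approx -2.8313$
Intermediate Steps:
$E{\left(G,U \right)} = -3 + G$
$s{\left(Y \right)} = - \frac{1}{871}$ ($s{\left(Y \right)} = \frac{1}{-895 + 24} = \frac{1}{-871} = - \frac{1}{871}$)
$n{\left(W \right)} = -7 + W^{2}$ ($n{\left(W \right)} = -7 + W W = -7 + W^{2}$)
$S{\left(w \right)} = \frac{-2094 + w}{33 + w}$ ($S{\left(w \right)} = \frac{w - 2094}{w + \left(-3 + 36\right)} = \frac{-2094 + w}{w + 33} = \frac{-2094 + w}{33 + w}$)
$S{\left(n{\left(23 \right)} \right)} - s{\left(-98 \right)} = \frac{-2094 - \left(7 - 23^{2}\right)}{33 - \left(7 - 23^{2}\right)} - - \frac{1}{871} = \frac{-2094 + \left(-7 + 529\right)}{33 + \left(-7 + 529\right)} + \frac{1}{871} = \frac{-2094 + 522}{33 + 522} + \frac{1}{871} = \frac{1}{555} \left(-1572\right) + \frac{1}{871} = - \frac{524}{185} + \frac{1}{871} = - \frac{456219}{161135}$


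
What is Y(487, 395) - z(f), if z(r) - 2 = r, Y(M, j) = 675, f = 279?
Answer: 394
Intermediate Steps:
z(r) = 2 + r
Y(487, 395) - z(f) = 675 - (2 + 279) = 675 - 1*281 = 675 - 281 = 394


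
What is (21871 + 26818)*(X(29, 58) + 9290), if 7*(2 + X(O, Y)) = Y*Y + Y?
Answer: 3332177782/7 ≈ 4.7603e+8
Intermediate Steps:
X(O, Y) = -2 + Y/7 + Y²/7 (X(O, Y) = -2 + (Y*Y + Y)/7 = -2 + (Y² + Y)/7 = -2 + (Y + Y²)/7 = -2 + (Y/7 + Y²/7) = -2 + Y/7 + Y²/7)
(21871 + 26818)*(X(29, 58) + 9290) = (21871 + 26818)*((-2 + (⅐)*58 + (⅐)*58²) + 9290) = 48689*((-2 + 58/7 + (⅐)*3364) + 9290) = 48689*((-2 + 58/7 + 3364/7) + 9290) = 48689*(3408/7 + 9290) = 48689*(68438/7) = 3332177782/7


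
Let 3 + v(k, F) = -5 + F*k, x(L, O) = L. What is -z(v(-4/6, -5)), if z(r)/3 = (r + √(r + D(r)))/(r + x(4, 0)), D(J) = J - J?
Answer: -21 + 3*I*√42/2 ≈ -21.0 + 9.7211*I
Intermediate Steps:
D(J) = 0
v(k, F) = -8 + F*k (v(k, F) = -3 + (-5 + F*k) = -8 + F*k)
z(r) = 3*(r + √r)/(4 + r) (z(r) = 3*((r + √(r + 0))/(r + 4)) = 3*((r + √r)/(4 + r)) = 3*(r + √r)/(4 + r))
-z(v(-4/6, -5)) = -3*((-8 - (-20)/6) + √(-8 - (-20)/6))/(4 + (-8 - (-20)/6)) = -3*((-8 - 5*(-⅔)) + √(-8 - 5*(-⅔)))/(4 + (-8 - 5*(-⅔))) = -3*((-8 + 10/3) + √(-8 + 10/3))/(4 + (-8 + 10/3)) = -3*(-14/3 + √(-14/3))/(4 - 14/3) = -3*(-14/3 + I*√42/3)/(-⅔) = -3*(-3)*(-14/3 + I*√42/3)/2 = -(21 - 3*I*√42/2) = -21 + 3*I*√42/2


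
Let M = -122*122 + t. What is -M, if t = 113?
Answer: 14771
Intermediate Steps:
M = -14771 (M = -122*122 + 113 = -14884 + 113 = -14771)
-M = -1*(-14771) = 14771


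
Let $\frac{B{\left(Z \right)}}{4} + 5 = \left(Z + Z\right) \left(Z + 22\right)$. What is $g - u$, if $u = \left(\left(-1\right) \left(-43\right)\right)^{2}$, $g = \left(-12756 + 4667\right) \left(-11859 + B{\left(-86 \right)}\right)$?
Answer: $-260087466$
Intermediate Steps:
$B{\left(Z \right)} = -20 + 8 Z \left(22 + Z\right)$ ($B{\left(Z \right)} = -20 + 4 \left(Z + Z\right) \left(Z + 22\right) = -20 + 4 \cdot 2 Z \left(22 + Z\right) = -20 + 8 Z \left(22 + Z\right)$)
$g = -260085617$ ($g = \left(-12756 + 4667\right) \left(-11859 + \left(-20 + 8 \left(-86\right)^{2} + 176 \left(-86\right)\right)\right) = - 8089 \left(-11859 - -44012\right) = - 8089 \left(-11859 + 44012\right) = \left(-8089\right) 32153 = -260085617$)
$u = 1849$ ($u = 43^{2} = 1849$)
$g - u = -260085617 - 1849 = -260087466$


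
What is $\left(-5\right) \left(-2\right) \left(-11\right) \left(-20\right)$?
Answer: $2200$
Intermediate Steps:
$\left(-5\right) \left(-2\right) \left(-11\right) \left(-20\right) = 10 \left(-11\right) \left(-20\right) = \left(-110\right) \left(-20\right) = 2200$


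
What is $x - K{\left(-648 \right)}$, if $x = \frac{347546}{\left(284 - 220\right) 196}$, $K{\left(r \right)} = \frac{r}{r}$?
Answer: $\frac{167501}{6272} \approx 26.706$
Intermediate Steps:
$K{\left(r \right)} = 1$
$x = \frac{173773}{6272}$ ($x = \frac{347546}{64 \cdot 196} = \frac{347546}{12544} = 347546 \cdot \frac{1}{12544} = \frac{173773}{6272} \approx 27.706$)
$x - K{\left(-648 \right)} = \frac{173773}{6272} - 1 = \frac{167501}{6272}$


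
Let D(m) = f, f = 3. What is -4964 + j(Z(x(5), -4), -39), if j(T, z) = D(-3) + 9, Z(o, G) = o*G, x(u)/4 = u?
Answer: -4952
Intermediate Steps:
x(u) = 4*u
Z(o, G) = G*o
D(m) = 3
j(T, z) = 12 (j(T, z) = 3 + 9 = 12)
-4964 + j(Z(x(5), -4), -39) = -4964 + 12 = -4952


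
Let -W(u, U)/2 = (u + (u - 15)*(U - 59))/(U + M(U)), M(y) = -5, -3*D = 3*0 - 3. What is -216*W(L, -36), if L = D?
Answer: -574992/41 ≈ -14024.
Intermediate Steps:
D = 1 (D = -(3*0 - 3)/3 = -(0 - 3)/3 = -⅓*(-3) = 1)
L = 1
W(u, U) = -2*(u + (-59 + U)*(-15 + u))/(-5 + U) (W(u, U) = -2*(u + (u - 15)*(U - 59))/(U - 5) = -2*(u + (-15 + u)*(-59 + U))/(-5 + U) = -2*(u + (-59 + U)*(-15 + u))/(-5 + U))
-216*W(L, -36) = -432*(-885 + 15*(-36) + 58*1 - 1*(-36)*1)/(-5 - 36) = -432*(-885 - 540 + 58 + 36)/(-41) = -432*(-1)*(-1331)/41 = -216*2662/41 = -574992/41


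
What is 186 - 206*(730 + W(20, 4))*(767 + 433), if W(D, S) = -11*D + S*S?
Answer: -130027014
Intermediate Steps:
W(D, S) = S**2 - 11*D (W(D, S) = -11*D + S**2 = S**2 - 11*D)
186 - 206*(730 + W(20, 4))*(767 + 433) = 186 - 206*(730 + (4**2 - 11*20))*(767 + 433) = 186 - 206*(730 + (16 - 220))*1200 = 186 - 206*(730 - 204)*1200 = 186 - 108356*1200 = 186 - 206*631200 = 186 - 130027200 = -130027014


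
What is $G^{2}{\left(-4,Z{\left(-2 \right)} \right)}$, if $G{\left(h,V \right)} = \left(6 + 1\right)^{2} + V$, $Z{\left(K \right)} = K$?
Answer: $2209$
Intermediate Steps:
$G{\left(h,V \right)} = 49 + V$ ($G{\left(h,V \right)} = 7^{2} + V = 49 + V$)
$G^{2}{\left(-4,Z{\left(-2 \right)} \right)} = \left(49 - 2\right)^{2} = 47^{2} = 2209$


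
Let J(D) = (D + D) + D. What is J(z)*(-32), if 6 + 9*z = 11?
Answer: -160/3 ≈ -53.333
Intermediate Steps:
z = 5/9 (z = -2/3 + (1/9)*11 = -2/3 + 11/9 = 5/9 ≈ 0.55556)
J(D) = 3*D (J(D) = 2*D + D = 3*D)
J(z)*(-32) = (3*(5/9))*(-32) = (5/3)*(-32) = -160/3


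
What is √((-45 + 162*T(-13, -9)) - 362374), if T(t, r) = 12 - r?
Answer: I*√359017 ≈ 599.18*I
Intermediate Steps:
√((-45 + 162*T(-13, -9)) - 362374) = √((-45 + 162*(12 - 1*(-9))) - 362374) = √((-45 + 162*(12 + 9)) - 362374) = √((-45 + 162*21) - 362374) = √((-45 + 3402) - 362374) = √(3357 - 362374) = √(-359017) = I*√359017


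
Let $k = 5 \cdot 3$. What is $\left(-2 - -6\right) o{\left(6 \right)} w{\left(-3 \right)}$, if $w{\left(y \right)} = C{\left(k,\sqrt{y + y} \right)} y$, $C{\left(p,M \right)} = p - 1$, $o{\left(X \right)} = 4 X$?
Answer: $-4032$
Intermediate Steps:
$k = 15$
$C{\left(p,M \right)} = -1 + p$
$w{\left(y \right)} = 14 y$ ($w{\left(y \right)} = \left(-1 + 15\right) y = 14 y$)
$\left(-2 - -6\right) o{\left(6 \right)} w{\left(-3 \right)} = \left(-2 - -6\right) 4 \cdot 6 \cdot 14 \left(-3\right) = \left(-2 + 6\right) 24 \left(-42\right) = 4 \cdot 24 \left(-42\right) = 96 \left(-42\right) = -4032$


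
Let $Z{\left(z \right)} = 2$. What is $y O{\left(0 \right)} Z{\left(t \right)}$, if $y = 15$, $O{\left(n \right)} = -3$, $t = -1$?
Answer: $-90$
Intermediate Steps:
$y O{\left(0 \right)} Z{\left(t \right)} = 15 \left(-3\right) 2 = \left(-45\right) 2 = -90$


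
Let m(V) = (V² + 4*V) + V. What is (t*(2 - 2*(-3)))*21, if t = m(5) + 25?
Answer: 12600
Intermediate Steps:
m(V) = V² + 5*V
t = 75 (t = 5*(5 + 5) + 25 = 5*10 + 25 = 50 + 25 = 75)
(t*(2 - 2*(-3)))*21 = (75*(2 - 2*(-3)))*21 = (75*(2 + 6))*21 = (75*8)*21 = 600*21 = 12600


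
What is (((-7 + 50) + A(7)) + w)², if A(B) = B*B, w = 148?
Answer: 57600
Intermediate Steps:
A(B) = B²
(((-7 + 50) + A(7)) + w)² = (((-7 + 50) + 7²) + 148)² = ((43 + 49) + 148)² = (92 + 148)² = 240² = 57600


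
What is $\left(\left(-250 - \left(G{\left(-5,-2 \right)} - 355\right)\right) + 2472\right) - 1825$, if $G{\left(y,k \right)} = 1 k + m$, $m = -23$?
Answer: $777$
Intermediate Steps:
$G{\left(y,k \right)} = -23 + k$ ($G{\left(y,k \right)} = 1 k - 23 = k - 23 = -23 + k$)
$\left(\left(-250 - \left(G{\left(-5,-2 \right)} - 355\right)\right) + 2472\right) - 1825 = \left(\left(-250 - \left(\left(-23 - 2\right) - 355\right)\right) + 2472\right) - 1825 = \left(\left(-250 - \left(-25 - 355\right)\right) + 2472\right) - 1825 = \left(\left(-250 - -380\right) + 2472\right) - 1825 = \left(\left(-250 + 380\right) + 2472\right) - 1825 = \left(130 + 2472\right) - 1825 = 2602 - 1825 = 777$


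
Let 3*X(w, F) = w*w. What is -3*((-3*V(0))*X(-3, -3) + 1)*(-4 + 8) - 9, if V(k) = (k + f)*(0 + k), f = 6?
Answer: -21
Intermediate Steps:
V(k) = k*(6 + k) (V(k) = (k + 6)*(0 + k) = (6 + k)*k = k*(6 + k))
X(w, F) = w²/3 (X(w, F) = (w*w)/3 = w²/3)
-3*((-3*V(0))*X(-3, -3) + 1)*(-4 + 8) - 9 = -3*((-0*(6 + 0))*((⅓)*(-3)²) + 1)*(-4 + 8) - 9 = -3*((-0*6)*((⅓)*9) + 1)*4 - 9 = -3*(-3*0*3 + 1)*4 - 9 = -3*(0*3 + 1)*4 - 9 = -3*(0 + 1)*4 - 9 = -3*4 - 9 = -12 - 9 = -21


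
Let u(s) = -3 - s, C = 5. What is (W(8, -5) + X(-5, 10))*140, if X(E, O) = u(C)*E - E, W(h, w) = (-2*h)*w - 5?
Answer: 16800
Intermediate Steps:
W(h, w) = -5 - 2*h*w (W(h, w) = -2*h*w - 5 = -5 - 2*h*w)
X(E, O) = -9*E (X(E, O) = (-3 - 1*5)*E - E = (-3 - 5)*E - E = -8*E - E = -9*E)
(W(8, -5) + X(-5, 10))*140 = ((-5 - 2*8*(-5)) - 9*(-5))*140 = ((-5 + 80) + 45)*140 = (75 + 45)*140 = 120*140 = 16800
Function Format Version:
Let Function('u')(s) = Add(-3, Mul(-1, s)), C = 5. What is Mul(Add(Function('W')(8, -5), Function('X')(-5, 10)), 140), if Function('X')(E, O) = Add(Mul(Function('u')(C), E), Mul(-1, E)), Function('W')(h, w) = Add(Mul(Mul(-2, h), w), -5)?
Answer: 16800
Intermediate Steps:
Function('W')(h, w) = Add(-5, Mul(-2, h, w)) (Function('W')(h, w) = Add(Mul(-2, h, w), -5) = Add(-5, Mul(-2, h, w)))
Function('X')(E, O) = Mul(-9, E) (Function('X')(E, O) = Add(Mul(Add(-3, Mul(-1, 5)), E), Mul(-1, E)) = Add(Mul(Add(-3, -5), E), Mul(-1, E)) = Add(Mul(-8, E), Mul(-1, E)) = Mul(-9, E))
Mul(Add(Function('W')(8, -5), Function('X')(-5, 10)), 140) = Mul(Add(Add(-5, Mul(-2, 8, -5)), Mul(-9, -5)), 140) = Mul(Add(Add(-5, 80), 45), 140) = Mul(Add(75, 45), 140) = Mul(120, 140) = 16800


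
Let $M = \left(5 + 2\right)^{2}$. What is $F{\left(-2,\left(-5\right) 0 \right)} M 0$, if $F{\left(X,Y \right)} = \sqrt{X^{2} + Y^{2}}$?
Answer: $0$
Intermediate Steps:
$M = 49$ ($M = 7^{2} = 49$)
$F{\left(-2,\left(-5\right) 0 \right)} M 0 = \sqrt{\left(-2\right)^{2} + \left(\left(-5\right) 0\right)^{2}} \cdot 49 \cdot 0 = \sqrt{4 + 0^{2}} \cdot 49 \cdot 0 = \sqrt{4 + 0} \cdot 49 \cdot 0 = \sqrt{4} \cdot 49 \cdot 0 = 2 \cdot 49 \cdot 0 = 98 \cdot 0 = 0$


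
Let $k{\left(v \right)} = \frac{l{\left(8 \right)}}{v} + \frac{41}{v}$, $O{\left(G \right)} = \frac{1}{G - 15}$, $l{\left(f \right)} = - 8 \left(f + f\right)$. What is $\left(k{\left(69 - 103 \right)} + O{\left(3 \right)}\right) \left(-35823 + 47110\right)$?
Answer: $\frac{5699935}{204} \approx 27941.0$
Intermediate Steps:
$l{\left(f \right)} = - 16 f$ ($l{\left(f \right)} = - 8 \cdot 2 f = - 16 f$)
$O{\left(G \right)} = \frac{1}{-15 + G}$
$k{\left(v \right)} = - \frac{87}{v}$ ($k{\left(v \right)} = \frac{\left(-16\right) 8}{v} + \frac{41}{v} = - \frac{128}{v} + \frac{41}{v} = - \frac{87}{v}$)
$\left(k{\left(69 - 103 \right)} + O{\left(3 \right)}\right) \left(-35823 + 47110\right) = \left(- \frac{87}{69 - 103} + \frac{1}{-15 + 3}\right) \left(-35823 + 47110\right) = \left(- \frac{87}{-34} + \frac{1}{-12}\right) 11287 = \left(\left(-87\right) \left(- \frac{1}{34}\right) - \frac{1}{12}\right) 11287 = \left(\frac{87}{34} - \frac{1}{12}\right) 11287 = \frac{505}{204} \cdot 11287 = \frac{5699935}{204}$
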